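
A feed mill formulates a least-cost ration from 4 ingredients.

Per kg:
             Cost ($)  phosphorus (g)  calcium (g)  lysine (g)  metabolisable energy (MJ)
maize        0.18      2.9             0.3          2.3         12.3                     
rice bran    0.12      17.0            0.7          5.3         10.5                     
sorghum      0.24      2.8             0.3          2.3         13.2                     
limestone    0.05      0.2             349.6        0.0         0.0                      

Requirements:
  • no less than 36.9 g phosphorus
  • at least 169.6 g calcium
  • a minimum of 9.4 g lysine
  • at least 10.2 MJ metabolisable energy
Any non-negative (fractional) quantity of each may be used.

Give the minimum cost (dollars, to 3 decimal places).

$0.284

Set it up as a linear program. Let x1 = kg of maize, x2 = kg of rice bran, x3 = kg of sorghum, x4 = kg of limestone.
min 0.18x1 + 0.12x2 + 0.24x3 + 0.05x4 subject to:
  2.9x1 + 17x2 + 2.8x3 + 0.2x4 ≥ 36.9   (phosphorus)
  0.3x1 + 0.7x2 + 0.3x3 + 349.6x4 ≥ 169.6   (calcium)
  2.3x1 + 5.3x2 + 2.3x3 ≥ 9.4   (lysine)
  12.3x1 + 10.5x2 + 13.2x3 ≥ 10.2   (metabolisable energy)
  x1, x2, x3, x4 ≥ 0.
The minimum-cost mix takes nothing from maize, sorghum — only rice bran, limestone. Binding constraints: phosphorus and calcium.
Optimal quantities: rice bran = 2.165 kg, limestone = 0.4808 kg.
Objective = 0.12·2.165 + 0.05·0.4808 = 0.28384.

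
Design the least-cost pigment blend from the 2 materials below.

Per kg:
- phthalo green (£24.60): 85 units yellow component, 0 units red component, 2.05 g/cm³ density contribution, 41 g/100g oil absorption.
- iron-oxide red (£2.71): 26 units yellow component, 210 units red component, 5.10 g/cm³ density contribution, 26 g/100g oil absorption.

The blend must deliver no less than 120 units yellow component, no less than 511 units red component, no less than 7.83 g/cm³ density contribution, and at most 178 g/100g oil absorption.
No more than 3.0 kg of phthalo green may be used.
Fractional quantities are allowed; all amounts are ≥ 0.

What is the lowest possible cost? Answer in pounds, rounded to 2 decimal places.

£12.51

Let x1 = kg of phthalo green, x2 = kg of iron-oxide red.
Minimize 24.6x1 + 2.71x2 with:
  85x1 + 26x2 ≥ 120   (yellow component)
  210x2 ≥ 511   (red component)
  2.05x1 + 5.1x2 ≥ 7.83   (density contribution)
  41x1 + 26x2 ≤ 178   (oil absorption)
  x1 ≤ 3
  x1, x2 ≥ 0.
The cheapest feasible vertex uses only iron-oxide red; phthalo green is not used. Binding constraint: yellow component.
Optimal quantities: iron-oxide red = 4.615 kg.
Hence cost = 2.71·4.615 = £12.5067.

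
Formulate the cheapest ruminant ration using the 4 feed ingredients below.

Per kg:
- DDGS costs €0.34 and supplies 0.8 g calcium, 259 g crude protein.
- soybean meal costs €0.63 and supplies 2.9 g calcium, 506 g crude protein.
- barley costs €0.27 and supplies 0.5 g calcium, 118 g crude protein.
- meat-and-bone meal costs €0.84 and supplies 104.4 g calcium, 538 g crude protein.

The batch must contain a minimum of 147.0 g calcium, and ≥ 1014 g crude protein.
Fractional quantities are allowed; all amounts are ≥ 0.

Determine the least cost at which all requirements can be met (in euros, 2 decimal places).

€1.50

Let x1 = kg of DDGS, x2 = kg of soybean meal, x3 = kg of barley, x4 = kg of meat-and-bone meal.
Minimize 0.34x1 + 0.63x2 + 0.27x3 + 0.84x4 subject to:
  0.8x1 + 2.9x2 + 0.5x3 + 104.4x4 ≥ 147   (calcium)
  259x1 + 506x2 + 118x3 + 538x4 ≥ 1014   (crude protein)
  x1, x2, x3, x4 ≥ 0.
The optimal basis is {soybean meal, meat-and-bone meal}; DDGS, barley drop out. The calcium and crude protein requirements are met with equality.
Optimal quantities: soybean meal = 0.5223 kg, meat-and-bone meal = 1.394 kg.
Objective = 0.63·0.5223 + 0.84·1.394 = 1.5000.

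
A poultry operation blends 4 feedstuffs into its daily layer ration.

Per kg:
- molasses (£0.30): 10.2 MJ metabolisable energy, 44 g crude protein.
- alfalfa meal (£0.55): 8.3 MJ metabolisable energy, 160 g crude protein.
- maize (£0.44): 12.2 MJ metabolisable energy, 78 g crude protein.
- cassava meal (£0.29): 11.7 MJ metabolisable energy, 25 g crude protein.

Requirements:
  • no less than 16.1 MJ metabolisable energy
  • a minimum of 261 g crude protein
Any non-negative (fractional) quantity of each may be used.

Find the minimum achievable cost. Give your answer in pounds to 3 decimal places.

Treat it as an LP. Let x1 = kg of molasses, x2 = kg of alfalfa meal, x3 = kg of maize, x4 = kg of cassava meal.
min 0.3x1 + 0.55x2 + 0.44x3 + 0.29x4 with:
  10.2x1 + 8.3x2 + 12.2x3 + 11.7x4 ≥ 16.1   (metabolisable energy)
  44x1 + 160x2 + 78x3 + 25x4 ≥ 261   (crude protein)
  x1, x2, x3, x4 ≥ 0.
The cheapest feasible vertex uses only molasses, alfalfa meal; maize, cassava meal are not used. The metabolisable energy and crude protein requirements are met with equality.
So molasses = 0.3234 kg, alfalfa meal = 1.542 kg.
Hence cost = 0.3·0.3234 + 0.55·1.542 = £0.94512.

£0.945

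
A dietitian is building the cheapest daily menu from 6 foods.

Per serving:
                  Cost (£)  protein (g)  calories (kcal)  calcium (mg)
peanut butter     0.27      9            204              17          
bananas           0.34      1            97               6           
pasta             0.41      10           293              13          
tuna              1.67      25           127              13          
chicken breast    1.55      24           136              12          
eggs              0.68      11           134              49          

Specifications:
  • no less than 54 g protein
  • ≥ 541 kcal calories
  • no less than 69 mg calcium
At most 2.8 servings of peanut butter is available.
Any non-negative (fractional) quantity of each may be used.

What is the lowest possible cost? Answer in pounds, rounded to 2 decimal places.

Let x1 = servings of peanut butter, x2 = servings of bananas, x3 = servings of pasta, x4 = servings of tuna, x5 = servings of chicken breast, x6 = servings of eggs.
Minimize 0.27x1 + 0.34x2 + 0.41x3 + 1.67x4 + 1.55x5 + 0.68x6 with:
  9x1 + 1x2 + 10x3 + 25x4 + 24x5 + 11x6 ≥ 54   (protein)
  204x1 + 97x2 + 293x3 + 127x4 + 136x5 + 134x6 ≥ 541   (calories)
  17x1 + 6x2 + 13x3 + 13x4 + 12x5 + 49x6 ≥ 69   (calcium)
  x1 ≤ 2.8
  x1, x2, x3, x4, x5, x6 ≥ 0.
The optimal basis is {peanut butter, pasta}; bananas, tuna, chicken breast, eggs drop out. The protein and the peanut butter cap requirements are met with equality.
Solving gives x1 = 2.8, x3 = 2.88.
Total cost: 0.27·2.8 + 0.41·2.88 = 1.9368.

£1.94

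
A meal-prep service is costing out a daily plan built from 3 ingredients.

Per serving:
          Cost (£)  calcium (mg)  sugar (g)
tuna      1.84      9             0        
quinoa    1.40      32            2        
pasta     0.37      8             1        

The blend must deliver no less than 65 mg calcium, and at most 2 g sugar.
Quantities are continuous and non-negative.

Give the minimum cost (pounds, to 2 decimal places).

£8.15

Let x1 = servings of tuna, x2 = servings of quinoa, x3 = servings of pasta.
Minimize 1.84x1 + 1.4x2 + 0.37x3 subject to:
  9x1 + 32x2 + 8x3 ≥ 65   (calcium)
  2x2 + 1x3 ≤ 2   (sugar)
  x1, x2, x3 ≥ 0.
The minimum-cost mix takes nothing from pasta — only tuna, quinoa. Binding constraints: calcium and sugar.
That vertex is x1 = 3.667, x2 = 1.
Cost = 1.84·3.667 + 1.4·1 = 8.1473.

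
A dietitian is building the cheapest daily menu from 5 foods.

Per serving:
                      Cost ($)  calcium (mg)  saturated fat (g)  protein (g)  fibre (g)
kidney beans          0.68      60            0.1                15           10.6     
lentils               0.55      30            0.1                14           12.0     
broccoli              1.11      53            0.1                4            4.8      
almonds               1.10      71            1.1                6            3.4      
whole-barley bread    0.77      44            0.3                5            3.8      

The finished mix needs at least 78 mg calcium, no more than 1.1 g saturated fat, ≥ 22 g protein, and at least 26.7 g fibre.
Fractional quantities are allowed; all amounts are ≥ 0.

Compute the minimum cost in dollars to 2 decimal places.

$1.29

This is a linear program. Let x1 = servings of kidney beans, x2 = servings of lentils, x3 = servings of broccoli, x4 = servings of almonds, x5 = servings of whole-barley bread.
Minimise 0.68x1 + 0.55x2 + 1.11x3 + 1.1x4 + 0.77x5 with:
  60x1 + 30x2 + 53x3 + 71x4 + 44x5 ≥ 78   (calcium)
  0.1x1 + 0.1x2 + 0.1x3 + 1.1x4 + 0.3x5 ≤ 1.1   (saturated fat)
  15x1 + 14x2 + 4x3 + 6x4 + 5x5 ≥ 22   (protein)
  10.6x1 + 12x2 + 4.8x3 + 3.4x4 + 3.8x5 ≥ 26.7   (fibre)
  x1, x2, x3, x4, x5 ≥ 0.
The optimal basis is {kidney beans, lentils}; broccoli, almonds, whole-barley bread drop out. Binding constraints: calcium and fibre.
So kidney beans = 0.3358 servings, lentils = 1.928 servings.
Cost = 0.68·0.3358 + 0.55·1.928 = 1.2887.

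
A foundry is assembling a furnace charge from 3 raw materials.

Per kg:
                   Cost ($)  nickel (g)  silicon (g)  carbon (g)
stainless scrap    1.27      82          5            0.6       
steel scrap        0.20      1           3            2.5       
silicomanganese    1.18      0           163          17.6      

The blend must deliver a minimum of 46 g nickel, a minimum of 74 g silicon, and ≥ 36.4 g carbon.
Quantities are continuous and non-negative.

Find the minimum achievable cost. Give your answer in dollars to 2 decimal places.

$3.13

This is a linear program. Let x1 = kg of stainless scrap, x2 = kg of steel scrap, x3 = kg of silicomanganese.
Minimise 1.27x1 + 0.2x2 + 1.18x3 subject to:
  82x1 + 1x2 ≥ 46   (nickel)
  5x1 + 3x2 + 163x3 ≥ 74   (silicon)
  0.6x1 + 2.5x2 + 17.6x3 ≥ 36.4   (carbon)
  x1, x2, x3 ≥ 0.
At the optimum only stainless scrap, silicomanganese are positive (steel scrap = 0). There the nickel and carbon constraints are tight.
Optimal quantities: stainless scrap = 0.561 kg, silicomanganese = 2.049 kg.
Cost = 1.27·0.561 + 1.18·2.049 = 3.1303.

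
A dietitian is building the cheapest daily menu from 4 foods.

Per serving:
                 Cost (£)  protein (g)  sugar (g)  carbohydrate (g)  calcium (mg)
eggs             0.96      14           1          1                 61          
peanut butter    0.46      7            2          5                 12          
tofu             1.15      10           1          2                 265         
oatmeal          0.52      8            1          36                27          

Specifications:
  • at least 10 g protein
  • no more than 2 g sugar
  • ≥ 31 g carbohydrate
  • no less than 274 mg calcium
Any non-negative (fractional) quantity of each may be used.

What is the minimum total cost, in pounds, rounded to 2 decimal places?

This is a linear program. Let x1 = servings of eggs, x2 = servings of peanut butter, x3 = servings of tofu, x4 = servings of oatmeal.
Minimise 0.96x1 + 0.46x2 + 1.15x3 + 0.52x4 with:
  14x1 + 7x2 + 10x3 + 8x4 ≥ 10   (protein)
  1x1 + 2x2 + 1x3 + 1x4 ≤ 2   (sugar)
  1x1 + 5x2 + 2x3 + 36x4 ≥ 31   (carbohydrate)
  61x1 + 12x2 + 265x3 + 27x4 ≥ 274   (calcium)
  x1, x2, x3, x4 ≥ 0.
The optimal basis is {tofu, oatmeal}; eggs, peanut butter drop out. The carbohydrate and calcium requirements are met with equality.
Solving gives x3 = 0.9516, x4 = 0.8082.
Objective = 1.15·0.9516 + 0.52·0.8082 = 1.5146.

£1.51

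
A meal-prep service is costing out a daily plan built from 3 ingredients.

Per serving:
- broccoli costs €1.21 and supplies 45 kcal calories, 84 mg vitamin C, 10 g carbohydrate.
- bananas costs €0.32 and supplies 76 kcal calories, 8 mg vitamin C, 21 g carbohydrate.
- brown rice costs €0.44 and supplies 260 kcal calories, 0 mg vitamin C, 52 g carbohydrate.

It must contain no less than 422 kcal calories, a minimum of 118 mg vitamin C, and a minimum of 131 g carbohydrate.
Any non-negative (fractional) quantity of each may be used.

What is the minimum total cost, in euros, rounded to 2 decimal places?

Let x1 = servings of broccoli, x2 = servings of bananas, x3 = servings of brown rice.
Minimize 1.21x1 + 0.32x2 + 0.44x3 with:
  45x1 + 76x2 + 260x3 ≥ 422   (calories)
  84x1 + 8x2 ≥ 118   (vitamin C)
  10x1 + 21x2 + 52x3 ≥ 131   (carbohydrate)
  x1, x2, x3 ≥ 0.
The minimum-cost mix takes nothing from bananas — only broccoli, brown rice. The vitamin C and carbohydrate requirements are met with equality.
So broccoli = 1.405 servings, brown rice = 2.249 servings.
Total cost: 1.21·1.405 + 0.44·2.249 = 2.6896.

€2.69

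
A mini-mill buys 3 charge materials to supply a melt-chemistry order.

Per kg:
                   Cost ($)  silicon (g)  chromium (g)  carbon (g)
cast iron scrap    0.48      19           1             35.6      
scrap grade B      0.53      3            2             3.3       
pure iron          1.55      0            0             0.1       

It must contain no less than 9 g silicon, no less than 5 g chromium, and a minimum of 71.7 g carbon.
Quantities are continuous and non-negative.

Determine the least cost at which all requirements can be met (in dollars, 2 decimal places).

Set it up as a linear program. Let x1 = kg of cast iron scrap, x2 = kg of scrap grade B, x3 = kg of pure iron.
min 0.48x1 + 0.53x2 + 1.55x3 with:
  19x1 + 3x2 ≥ 9   (silicon)
  1x1 + 2x2 ≥ 5   (chromium)
  35.6x1 + 3.3x2 + 0.1x3 ≥ 71.7   (carbon)
  x1, x2, x3 ≥ 0.
The minimum-cost mix takes nothing from pure iron — only cast iron scrap, scrap grade B. Binding constraints: chromium and carbon.
So cast iron scrap = 1.869 kg, scrap grade B = 1.566 kg.
Hence cost = 0.48·1.869 + 0.53·1.566 = $1.7271.

$1.73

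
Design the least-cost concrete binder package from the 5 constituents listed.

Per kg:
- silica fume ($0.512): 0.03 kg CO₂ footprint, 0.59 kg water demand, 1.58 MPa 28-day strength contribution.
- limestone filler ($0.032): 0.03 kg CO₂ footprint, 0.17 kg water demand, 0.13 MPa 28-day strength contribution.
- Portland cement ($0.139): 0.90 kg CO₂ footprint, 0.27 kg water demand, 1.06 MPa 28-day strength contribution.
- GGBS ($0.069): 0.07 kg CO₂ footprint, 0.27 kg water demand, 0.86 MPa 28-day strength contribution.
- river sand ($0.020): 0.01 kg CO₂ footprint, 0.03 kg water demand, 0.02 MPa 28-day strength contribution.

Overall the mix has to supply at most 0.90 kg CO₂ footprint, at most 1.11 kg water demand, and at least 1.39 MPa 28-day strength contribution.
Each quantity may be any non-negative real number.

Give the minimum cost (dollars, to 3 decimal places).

$0.112

Let x1 = kg of silica fume, x2 = kg of limestone filler, x3 = kg of Portland cement, x4 = kg of GGBS, x5 = kg of river sand.
Minimise 0.512x1 + 0.032x2 + 0.139x3 + 0.069x4 + 0.02x5 subject to:
  0.03x1 + 0.03x2 + 0.9x3 + 0.07x4 + 0.01x5 ≤ 0.9   (CO₂ footprint)
  0.59x1 + 0.17x2 + 0.27x3 + 0.27x4 + 0.03x5 ≤ 1.11   (water demand)
  1.58x1 + 0.13x2 + 1.06x3 + 0.86x4 + 0.02x5 ≥ 1.39   (28-day strength contribution)
  x1, x2, x3, x4, x5 ≥ 0.
The cheapest feasible vertex uses only GGBS; silica fume, limestone filler, Portland cement, river sand are not used. The 28-day strength contribution requirement is met with equality.
That vertex is x4 = 1.616.
Total cost: 0.069·1.616 = 0.111504.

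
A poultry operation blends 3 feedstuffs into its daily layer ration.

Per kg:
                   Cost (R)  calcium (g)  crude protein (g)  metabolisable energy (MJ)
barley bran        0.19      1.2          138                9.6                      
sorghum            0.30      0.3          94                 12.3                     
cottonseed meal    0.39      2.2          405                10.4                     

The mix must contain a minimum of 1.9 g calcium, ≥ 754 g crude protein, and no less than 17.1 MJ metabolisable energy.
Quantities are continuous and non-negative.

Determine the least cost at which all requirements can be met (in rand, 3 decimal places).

Let x1 = kg of barley bran, x2 = kg of sorghum, x3 = kg of cottonseed meal.
Minimise 0.19x1 + 0.3x2 + 0.39x3 with:
  1.2x1 + 0.3x2 + 2.2x3 ≥ 1.9   (calcium)
  138x1 + 94x2 + 405x3 ≥ 754   (crude protein)
  9.6x1 + 12.3x2 + 10.4x3 ≥ 17.1   (metabolisable energy)
  x1, x2, x3 ≥ 0.
The optimal basis is {cottonseed meal}; barley bran, sorghum drop out. There the crude protein constraint is tight.
So cottonseed meal = 1.862 kg.
Hence cost = 0.39·1.862 = R0.72618.

R0.726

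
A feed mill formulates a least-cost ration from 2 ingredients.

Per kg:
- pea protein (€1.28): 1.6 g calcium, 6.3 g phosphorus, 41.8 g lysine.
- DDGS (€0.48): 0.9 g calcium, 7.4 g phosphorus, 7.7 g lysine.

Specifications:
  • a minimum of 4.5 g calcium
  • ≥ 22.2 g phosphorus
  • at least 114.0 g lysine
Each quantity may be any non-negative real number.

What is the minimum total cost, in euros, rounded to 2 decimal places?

Let x1 = kg of pea protein, x2 = kg of DDGS.
Minimise 1.28x1 + 0.48x2 s.t.:
  1.6x1 + 0.9x2 ≥ 4.5   (calcium)
  6.3x1 + 7.4x2 ≥ 22.2   (phosphorus)
  41.8x1 + 7.7x2 ≥ 114   (lysine)
  x1, x2 ≥ 0.
Both inputs are positive at the optimum. There the phosphorus and lysine constraints are tight.
Optimal quantities: pea protein = 2.579 kg, DDGS = 0.8043 kg.
Total cost: 1.28·2.579 + 0.48·0.8043 = 3.6872.

€3.69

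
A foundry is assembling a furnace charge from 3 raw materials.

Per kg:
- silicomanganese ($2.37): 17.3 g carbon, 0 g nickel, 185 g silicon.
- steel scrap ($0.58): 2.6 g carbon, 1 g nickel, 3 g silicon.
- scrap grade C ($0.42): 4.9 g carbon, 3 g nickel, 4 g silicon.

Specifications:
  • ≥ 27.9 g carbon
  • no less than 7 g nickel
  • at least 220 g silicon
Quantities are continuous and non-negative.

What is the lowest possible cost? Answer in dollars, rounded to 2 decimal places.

This is a linear program. Let x1 = kg of silicomanganese, x2 = kg of steel scrap, x3 = kg of scrap grade C.
Minimise 2.37x1 + 0.58x2 + 0.42x3 subject to:
  17.3x1 + 2.6x2 + 4.9x3 ≥ 27.9   (carbon)
  1x2 + 3x3 ≥ 7   (nickel)
  185x1 + 3x2 + 4x3 ≥ 220   (silicon)
  x1, x2, x3 ≥ 0.
The minimum-cost mix takes nothing from steel scrap — only silicomanganese, scrap grade C. Binding constraints: nickel and silicon.
Optimal quantities: silicomanganese = 1.139 kg, scrap grade C = 2.333 kg.
Hence cost = 2.37·1.139 + 0.42·2.333 = $3.6793.

$3.68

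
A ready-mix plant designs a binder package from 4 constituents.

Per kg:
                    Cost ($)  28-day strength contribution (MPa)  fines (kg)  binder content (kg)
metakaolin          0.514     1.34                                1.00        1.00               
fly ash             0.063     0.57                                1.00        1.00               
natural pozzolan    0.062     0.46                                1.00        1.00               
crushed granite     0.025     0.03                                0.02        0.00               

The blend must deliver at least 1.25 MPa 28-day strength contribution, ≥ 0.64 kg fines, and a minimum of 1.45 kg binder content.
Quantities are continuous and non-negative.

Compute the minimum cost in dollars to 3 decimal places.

Let x1 = kg of metakaolin, x2 = kg of fly ash, x3 = kg of natural pozzolan, x4 = kg of crushed granite.
Minimise 0.514x1 + 0.063x2 + 0.062x3 + 0.025x4 subject to:
  1.34x1 + 0.57x2 + 0.46x3 + 0.03x4 ≥ 1.25   (28-day strength contribution)
  1x1 + 1x2 + 1x3 + 0.02x4 ≥ 0.64   (fines)
  1x1 + 1x2 + 1x3 ≥ 1.45   (binder content)
  x1, x2, x3, x4 ≥ 0.
At the optimum only fly ash is positive (metakaolin, natural pozzolan, crushed granite = 0). There the 28-day strength contribution constraint is tight.
That vertex is x2 = 2.193.
Total cost: 0.063·2.193 = 0.13816.

$0.138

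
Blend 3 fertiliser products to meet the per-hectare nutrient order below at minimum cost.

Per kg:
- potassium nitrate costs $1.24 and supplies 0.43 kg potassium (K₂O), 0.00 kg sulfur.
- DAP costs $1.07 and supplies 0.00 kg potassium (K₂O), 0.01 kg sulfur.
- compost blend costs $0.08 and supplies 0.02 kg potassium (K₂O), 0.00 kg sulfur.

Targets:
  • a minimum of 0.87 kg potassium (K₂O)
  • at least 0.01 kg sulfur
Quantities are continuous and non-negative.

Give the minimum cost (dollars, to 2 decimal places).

Let x1 = kg of potassium nitrate, x2 = kg of DAP, x3 = kg of compost blend.
Minimize 1.24x1 + 1.07x2 + 0.08x3 subject to:
  0.43x1 + 0.02x3 ≥ 0.87   (potassium (K₂O))
  0.01x2 ≥ 0.01   (sulfur)
  x1, x2, x3 ≥ 0.
The cheapest feasible vertex uses only potassium nitrate, DAP; compost blend is not used. There the potassium (K₂O) and sulfur constraints are tight.
Solving gives x1 = 2.023, x2 = 1.
Total cost: 1.24·2.023 + 1.07·1 = 3.5785.

$3.58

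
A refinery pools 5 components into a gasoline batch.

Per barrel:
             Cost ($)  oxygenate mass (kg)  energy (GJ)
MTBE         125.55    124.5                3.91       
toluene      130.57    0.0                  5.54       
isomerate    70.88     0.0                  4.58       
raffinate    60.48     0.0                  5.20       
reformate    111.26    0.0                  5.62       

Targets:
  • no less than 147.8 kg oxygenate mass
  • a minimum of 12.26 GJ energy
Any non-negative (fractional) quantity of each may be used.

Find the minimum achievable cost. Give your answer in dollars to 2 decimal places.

$237.65

Let x1 = barrels of MTBE, x2 = barrels of toluene, x3 = barrels of isomerate, x4 = barrels of raffinate, x5 = barrels of reformate.
min 125.55x1 + 130.57x2 + 70.88x3 + 60.48x4 + 111.26x5 subject to:
  124.5x1 ≥ 147.8   (oxygenate mass)
  3.91x1 + 5.54x2 + 4.58x3 + 5.2x4 + 5.62x5 ≥ 12.26   (energy)
  x1, x2, x3, x4, x5 ≥ 0.
The cheapest feasible vertex uses only MTBE, raffinate; toluene, isomerate, reformate are not used. Binding constraints: oxygenate mass and energy.
So MTBE = 1.18715 barrels, raffinate = 1.46505 barrels.
Hence cost = 125.55·1.18715 + 60.48·1.46505 = $237.6529.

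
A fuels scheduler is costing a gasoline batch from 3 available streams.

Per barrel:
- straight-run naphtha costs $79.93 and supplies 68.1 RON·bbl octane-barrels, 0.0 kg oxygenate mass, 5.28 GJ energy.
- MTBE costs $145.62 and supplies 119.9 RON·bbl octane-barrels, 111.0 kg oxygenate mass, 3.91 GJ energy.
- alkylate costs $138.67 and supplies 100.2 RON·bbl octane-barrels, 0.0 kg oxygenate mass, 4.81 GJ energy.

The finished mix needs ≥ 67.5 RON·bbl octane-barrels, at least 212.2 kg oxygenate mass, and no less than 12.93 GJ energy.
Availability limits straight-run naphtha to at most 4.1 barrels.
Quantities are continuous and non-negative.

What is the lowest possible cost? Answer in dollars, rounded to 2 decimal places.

Let x1 = barrels of straight-run naphtha, x2 = barrels of MTBE, x3 = barrels of alkylate.
Minimise 79.93x1 + 145.62x2 + 138.67x3 subject to:
  68.1x1 + 119.9x2 + 100.2x3 ≥ 67.5   (octane-barrels)
  111x2 ≥ 212.2   (oxygenate mass)
  5.28x1 + 3.91x2 + 4.81x3 ≥ 12.93   (energy)
  x1 ≤ 4.1
  x1, x2, x3 ≥ 0.
The cheapest feasible vertex uses only straight-run naphtha, MTBE; alkylate is not used. The oxygenate mass and energy requirements are met with equality.
Optimal quantities: straight-run naphtha = 1.0332 barrels, MTBE = 1.9117 barrels.
Cost = 79.93·1.0332 + 145.62·1.9117 = 360.9654.

$360.97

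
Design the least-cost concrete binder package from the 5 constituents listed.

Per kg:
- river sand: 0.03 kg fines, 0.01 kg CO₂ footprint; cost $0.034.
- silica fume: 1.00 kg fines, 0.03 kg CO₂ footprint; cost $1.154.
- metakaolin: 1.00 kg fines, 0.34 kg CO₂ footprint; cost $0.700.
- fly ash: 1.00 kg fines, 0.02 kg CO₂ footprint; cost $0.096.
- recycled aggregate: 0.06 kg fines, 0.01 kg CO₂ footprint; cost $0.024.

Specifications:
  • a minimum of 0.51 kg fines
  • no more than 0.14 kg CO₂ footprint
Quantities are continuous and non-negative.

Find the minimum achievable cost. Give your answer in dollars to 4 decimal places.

This is a linear program. Let x1 = kg of river sand, x2 = kg of silica fume, x3 = kg of metakaolin, x4 = kg of fly ash, x5 = kg of recycled aggregate.
Minimize 0.034x1 + 1.154x2 + 0.7x3 + 0.096x4 + 0.024x5 subject to:
  0.03x1 + 1x2 + 1x3 + 1x4 + 0.06x5 ≥ 0.51   (fines)
  0.01x1 + 0.03x2 + 0.34x3 + 0.02x4 + 0.01x5 ≤ 0.14   (CO₂ footprint)
  x1, x2, x3, x4, x5 ≥ 0.
The minimum-cost mix takes nothing from river sand, silica fume, metakaolin, recycled aggregate — only fly ash. Binding constraint: fines.
That vertex is x4 = 0.51.
Objective = 0.096·0.51 = 0.048960.

$0.0490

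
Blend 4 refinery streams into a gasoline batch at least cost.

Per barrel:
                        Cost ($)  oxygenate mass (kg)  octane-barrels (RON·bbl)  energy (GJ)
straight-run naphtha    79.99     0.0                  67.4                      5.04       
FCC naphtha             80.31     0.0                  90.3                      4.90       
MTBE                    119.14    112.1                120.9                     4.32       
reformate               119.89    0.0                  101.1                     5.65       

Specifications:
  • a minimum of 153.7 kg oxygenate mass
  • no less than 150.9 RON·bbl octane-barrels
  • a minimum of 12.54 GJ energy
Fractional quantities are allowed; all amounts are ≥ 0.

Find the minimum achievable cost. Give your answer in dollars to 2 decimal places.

$268.37

Treat it as an LP. Let x1 = barrels of straight-run naphtha, x2 = barrels of FCC naphtha, x3 = barrels of MTBE, x4 = barrels of reformate.
Minimise 79.99x1 + 80.31x2 + 119.14x3 + 119.89x4 subject to:
  112.1x3 ≥ 153.7   (oxygenate mass)
  67.4x1 + 90.3x2 + 120.9x3 + 101.1x4 ≥ 150.9   (octane-barrels)
  5.04x1 + 4.9x2 + 4.32x3 + 5.65x4 ≥ 12.54   (energy)
  x1, x2, x3, x4 ≥ 0.
The cheapest feasible vertex uses only straight-run naphtha, MTBE; FCC naphtha, reformate are not used. The oxygenate mass and energy requirements are met with equality.
So straight-run naphtha = 1.313 barrels, MTBE = 1.371 barrels.
Cost = 79.99·1.313 + 119.14·1.371 = 268.3678.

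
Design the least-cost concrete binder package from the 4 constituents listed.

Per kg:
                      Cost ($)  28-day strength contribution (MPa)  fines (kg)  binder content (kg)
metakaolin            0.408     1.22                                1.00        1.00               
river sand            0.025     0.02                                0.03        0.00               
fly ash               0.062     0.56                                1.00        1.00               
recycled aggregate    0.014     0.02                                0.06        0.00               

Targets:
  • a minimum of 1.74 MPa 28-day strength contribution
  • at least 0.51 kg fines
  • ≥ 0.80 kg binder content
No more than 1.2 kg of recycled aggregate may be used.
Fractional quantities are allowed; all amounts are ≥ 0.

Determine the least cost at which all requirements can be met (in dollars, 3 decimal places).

Let x1 = kg of metakaolin, x2 = kg of river sand, x3 = kg of fly ash, x4 = kg of recycled aggregate.
min 0.408x1 + 0.025x2 + 0.062x3 + 0.014x4 with:
  1.22x1 + 0.02x2 + 0.56x3 + 0.02x4 ≥ 1.74   (28-day strength contribution)
  1x1 + 0.03x2 + 1x3 + 0.06x4 ≥ 0.51   (fines)
  1x1 + 1x3 ≥ 0.8   (binder content)
  x4 ≤ 1.2
  x1, x2, x3, x4 ≥ 0.
The minimum-cost mix takes nothing from metakaolin, river sand, recycled aggregate — only fly ash. The 28-day strength contribution requirement is met with equality.
So fly ash = 3.107 kg.
Hence cost = 0.062·3.107 = $0.19263.

$0.193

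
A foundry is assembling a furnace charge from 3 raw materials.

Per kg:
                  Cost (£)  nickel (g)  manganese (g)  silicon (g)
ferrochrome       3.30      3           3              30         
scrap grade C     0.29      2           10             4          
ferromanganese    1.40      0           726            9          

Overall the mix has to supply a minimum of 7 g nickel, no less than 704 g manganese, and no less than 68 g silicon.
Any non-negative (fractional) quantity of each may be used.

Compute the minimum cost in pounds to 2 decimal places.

£5.50

Let x1 = kg of ferrochrome, x2 = kg of scrap grade C, x3 = kg of ferromanganese.
Minimise 3.3x1 + 0.29x2 + 1.4x3 subject to:
  3x1 + 2x2 ≥ 7   (nickel)
  3x1 + 10x2 + 726x3 ≥ 704   (manganese)
  30x1 + 4x2 + 9x3 ≥ 68   (silicon)
  x1, x2, x3 ≥ 0.
At the optimum only scrap grade C, ferromanganese are positive (ferrochrome = 0). The manganese and silicon requirements are met with equality.
Solving gives x2 = 15.29, x3 = 0.7591.
Total cost: 0.29·15.29 + 1.4·0.7591 = 5.4968.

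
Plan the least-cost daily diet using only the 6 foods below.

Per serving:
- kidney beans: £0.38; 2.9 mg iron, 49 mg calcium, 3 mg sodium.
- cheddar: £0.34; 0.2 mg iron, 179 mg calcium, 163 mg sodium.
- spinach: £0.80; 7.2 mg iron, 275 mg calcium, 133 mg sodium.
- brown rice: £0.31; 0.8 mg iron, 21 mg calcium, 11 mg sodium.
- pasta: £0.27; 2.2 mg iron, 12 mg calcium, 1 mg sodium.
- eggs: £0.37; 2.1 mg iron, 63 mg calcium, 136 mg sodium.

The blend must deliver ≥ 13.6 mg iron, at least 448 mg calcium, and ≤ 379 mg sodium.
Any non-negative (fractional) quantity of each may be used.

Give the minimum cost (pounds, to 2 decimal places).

Set it up as a linear program. Let x1 = servings of kidney beans, x2 = servings of cheddar, x3 = servings of spinach, x4 = servings of brown rice, x5 = servings of pasta, x6 = servings of eggs.
Minimize 0.38x1 + 0.34x2 + 0.8x3 + 0.31x4 + 0.27x5 + 0.37x6 subject to:
  2.9x1 + 0.2x2 + 7.2x3 + 0.8x4 + 2.2x5 + 2.1x6 ≥ 13.6   (iron)
  49x1 + 179x2 + 275x3 + 21x4 + 12x5 + 63x6 ≥ 448   (calcium)
  3x1 + 163x2 + 133x3 + 11x4 + 1x5 + 136x6 ≤ 379   (sodium)
  x1, x2, x3, x4, x5, x6 ≥ 0.
At the optimum only spinach is positive (kidney beans, cheddar, brown rice, pasta, eggs = 0). Binding constraint: iron.
So spinach = 1.889 servings.
Hence cost = 0.8·1.889 = £1.5112.

£1.51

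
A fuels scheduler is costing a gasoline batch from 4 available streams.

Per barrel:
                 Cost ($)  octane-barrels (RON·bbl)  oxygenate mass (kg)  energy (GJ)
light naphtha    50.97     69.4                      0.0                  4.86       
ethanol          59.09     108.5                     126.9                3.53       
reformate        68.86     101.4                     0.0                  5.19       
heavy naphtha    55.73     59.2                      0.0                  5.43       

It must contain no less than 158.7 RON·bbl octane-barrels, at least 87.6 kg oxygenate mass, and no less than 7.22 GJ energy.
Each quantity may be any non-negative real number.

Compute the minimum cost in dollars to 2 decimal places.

Let x1 = barrels of light naphtha, x2 = barrels of ethanol, x3 = barrels of reformate, x4 = barrels of heavy naphtha.
Minimise 50.97x1 + 59.09x2 + 68.86x3 + 55.73x4 s.t.:
  69.4x1 + 108.5x2 + 101.4x3 + 59.2x4 ≥ 158.7   (octane-barrels)
  126.9x2 ≥ 87.6   (oxygenate mass)
  4.86x1 + 3.53x2 + 5.19x3 + 5.43x4 ≥ 7.22   (energy)
  x1, x2, x3, x4 ≥ 0.
At the optimum only light naphtha, ethanol are positive (reformate, heavy naphtha = 0). Binding constraints: octane-barrels and energy.
So light naphtha = 0.7904 barrels, ethanol = 0.9571 barrels.
Cost = 50.97·0.7904 + 59.09·0.9571 = 96.8417.

$96.84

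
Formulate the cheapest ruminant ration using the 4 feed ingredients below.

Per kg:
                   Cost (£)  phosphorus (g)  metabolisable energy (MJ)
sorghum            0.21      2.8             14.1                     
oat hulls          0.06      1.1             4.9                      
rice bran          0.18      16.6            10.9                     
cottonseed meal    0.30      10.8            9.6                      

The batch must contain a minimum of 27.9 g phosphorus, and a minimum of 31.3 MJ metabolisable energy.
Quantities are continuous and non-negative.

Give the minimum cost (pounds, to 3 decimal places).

This is a linear program. Let x1 = kg of sorghum, x2 = kg of oat hulls, x3 = kg of rice bran, x4 = kg of cottonseed meal.
min 0.21x1 + 0.06x2 + 0.18x3 + 0.3x4 with:
  2.8x1 + 1.1x2 + 16.6x3 + 10.8x4 ≥ 27.9   (phosphorus)
  14.1x1 + 4.9x2 + 10.9x3 + 9.6x4 ≥ 31.3   (metabolisable energy)
  x1, x2, x3, x4 ≥ 0.
The optimal basis is {oat hulls, rice bran}; sorghum, cottonseed meal drop out. The phosphorus and metabolisable energy requirements are met with equality.
That vertex is x2 = 3.107, x3 = 1.475.
Total cost: 0.06·3.107 + 0.18·1.475 = 0.45192.

£0.452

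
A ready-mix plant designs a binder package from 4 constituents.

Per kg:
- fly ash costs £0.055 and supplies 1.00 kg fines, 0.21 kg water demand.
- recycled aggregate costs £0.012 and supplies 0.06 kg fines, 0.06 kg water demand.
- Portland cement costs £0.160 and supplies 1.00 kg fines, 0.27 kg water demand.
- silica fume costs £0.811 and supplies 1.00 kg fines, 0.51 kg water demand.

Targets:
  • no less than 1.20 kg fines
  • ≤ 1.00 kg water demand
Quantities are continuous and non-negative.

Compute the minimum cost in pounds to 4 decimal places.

£0.0660

This is a linear program. Let x1 = kg of fly ash, x2 = kg of recycled aggregate, x3 = kg of Portland cement, x4 = kg of silica fume.
Minimize 0.055x1 + 0.012x2 + 0.16x3 + 0.811x4 s.t.:
  1x1 + 0.06x2 + 1x3 + 1x4 ≥ 1.2   (fines)
  0.21x1 + 0.06x2 + 0.27x3 + 0.51x4 ≤ 1   (water demand)
  x1, x2, x3, x4 ≥ 0.
The optimal basis is {fly ash}; recycled aggregate, Portland cement, silica fume drop out. The fines requirement is met with equality.
That vertex is x1 = 1.2.
Objective = 0.055·1.2 = 0.066000.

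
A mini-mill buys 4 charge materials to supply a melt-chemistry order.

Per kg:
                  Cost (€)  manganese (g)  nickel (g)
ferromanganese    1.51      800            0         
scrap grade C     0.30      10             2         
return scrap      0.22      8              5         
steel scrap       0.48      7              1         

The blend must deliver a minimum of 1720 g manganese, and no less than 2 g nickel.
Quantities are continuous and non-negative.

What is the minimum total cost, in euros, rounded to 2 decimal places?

Let x1 = kg of ferromanganese, x2 = kg of scrap grade C, x3 = kg of return scrap, x4 = kg of steel scrap.
Minimise 1.51x1 + 0.3x2 + 0.22x3 + 0.48x4 s.t.:
  800x1 + 10x2 + 8x3 + 7x4 ≥ 1720   (manganese)
  2x2 + 5x3 + 1x4 ≥ 2   (nickel)
  x1, x2, x3, x4 ≥ 0.
At the optimum only ferromanganese, return scrap are positive (scrap grade C, steel scrap = 0). Binding constraints: manganese and nickel.
Solving gives x1 = 2.146, x3 = 0.4.
Total cost: 1.51·2.146 + 0.22·0.4 = 3.3285.

€3.33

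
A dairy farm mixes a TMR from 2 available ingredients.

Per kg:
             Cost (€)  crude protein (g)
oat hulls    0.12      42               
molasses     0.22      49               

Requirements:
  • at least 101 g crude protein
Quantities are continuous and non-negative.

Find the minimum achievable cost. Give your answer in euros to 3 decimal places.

This is a linear program. Let x1 = kg of oat hulls, x2 = kg of molasses.
min 0.12x1 + 0.22x2 subject to:
  42x1 + 49x2 ≥ 101   (crude protein)
  x1, x2 ≥ 0.
The cheapest feasible vertex uses only oat hulls; molasses is not used. Binding constraint: crude protein.
So oat hulls = 2.405 kg.
Total cost: 0.12·2.405 = 0.28860.

€0.289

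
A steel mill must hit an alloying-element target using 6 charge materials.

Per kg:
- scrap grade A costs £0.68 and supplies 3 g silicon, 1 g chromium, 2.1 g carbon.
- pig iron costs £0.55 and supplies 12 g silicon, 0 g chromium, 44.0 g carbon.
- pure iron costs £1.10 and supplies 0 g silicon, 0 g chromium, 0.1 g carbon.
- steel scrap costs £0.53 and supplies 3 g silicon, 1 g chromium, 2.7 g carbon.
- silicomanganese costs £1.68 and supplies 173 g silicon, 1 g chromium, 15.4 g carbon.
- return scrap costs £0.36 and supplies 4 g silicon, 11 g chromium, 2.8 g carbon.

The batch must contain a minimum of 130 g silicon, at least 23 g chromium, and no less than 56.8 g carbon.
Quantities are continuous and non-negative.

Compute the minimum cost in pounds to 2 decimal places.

£2.32

Let x1 = kg of scrap grade A, x2 = kg of pig iron, x3 = kg of pure iron, x4 = kg of steel scrap, x5 = kg of silicomanganese, x6 = kg of return scrap.
Minimise 0.68x1 + 0.55x2 + 1.1x3 + 0.53x4 + 1.68x5 + 0.36x6 with:
  3x1 + 12x2 + 3x4 + 173x5 + 4x6 ≥ 130   (silicon)
  1x1 + 1x4 + 1x5 + 11x6 ≥ 23   (chromium)
  2.1x1 + 44x2 + 0.1x3 + 2.7x4 + 15.4x5 + 2.8x6 ≥ 56.8   (carbon)
  x1, x2, x3, x4, x5, x6 ≥ 0.
The minimum-cost mix takes nothing from scrap grade A, pure iron, steel scrap — only pig iron, silicomanganese, return scrap. The silicon, chromium, carbon requirements are met with equality.
Optimal quantities: pig iron = 0.9378 kg, silicomanganese = 0.6394 kg, return scrap = 2.033 kg.
Hence cost = 0.55·0.9378 + 1.68·0.6394 + 0.36·2.033 = £2.3219.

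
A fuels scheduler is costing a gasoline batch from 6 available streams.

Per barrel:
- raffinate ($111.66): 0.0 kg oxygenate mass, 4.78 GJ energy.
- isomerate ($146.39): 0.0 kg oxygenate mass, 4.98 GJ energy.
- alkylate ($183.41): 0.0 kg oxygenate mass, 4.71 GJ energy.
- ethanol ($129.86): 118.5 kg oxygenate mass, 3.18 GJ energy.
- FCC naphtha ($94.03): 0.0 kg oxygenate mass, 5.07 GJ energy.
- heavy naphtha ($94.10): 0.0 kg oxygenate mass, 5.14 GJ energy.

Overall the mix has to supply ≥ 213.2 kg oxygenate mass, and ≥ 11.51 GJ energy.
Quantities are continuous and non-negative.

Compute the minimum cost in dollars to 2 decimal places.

Treat it as an LP. Let x1 = barrels of raffinate, x2 = barrels of isomerate, x3 = barrels of alkylate, x4 = barrels of ethanol, x5 = barrels of FCC naphtha, x6 = barrels of heavy naphtha.
min 111.66x1 + 146.39x2 + 183.41x3 + 129.86x4 + 94.03x5 + 94.1x6 subject to:
  118.5x4 ≥ 213.2   (oxygenate mass)
  4.78x1 + 4.98x2 + 4.71x3 + 3.18x4 + 5.07x5 + 5.14x6 ≥ 11.51   (energy)
  x1, x2, x3, x4, x5, x6 ≥ 0.
The cheapest feasible vertex uses only ethanol, heavy naphtha; raffinate, isomerate, alkylate, FCC naphtha are not used. The oxygenate mass and energy requirements are met with equality.
That vertex is x4 = 1.79916, x6 = 1.1262.
Cost = 129.86·1.79916 + 94.1·1.1262 = 339.6143.

$339.61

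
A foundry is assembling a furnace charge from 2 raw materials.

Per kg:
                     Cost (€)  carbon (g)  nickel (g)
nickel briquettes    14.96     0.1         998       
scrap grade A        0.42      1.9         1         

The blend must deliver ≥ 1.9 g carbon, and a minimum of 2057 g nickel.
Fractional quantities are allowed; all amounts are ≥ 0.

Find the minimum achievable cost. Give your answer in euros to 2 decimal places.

€31.20

This is a linear program. Let x1 = kg of nickel briquettes, x2 = kg of scrap grade A.
Minimise 14.96x1 + 0.42x2 with:
  0.1x1 + 1.9x2 ≥ 1.9   (carbon)
  998x1 + 1x2 ≥ 2057   (nickel)
  x1, x2 ≥ 0.
Both inputs are positive at the optimum. There the carbon and nickel constraints are tight.
Solving gives x1 = 2.0602, x2 = 0.89157.
Total cost: 14.96·2.0602 + 0.42·0.89157 = 31.1951.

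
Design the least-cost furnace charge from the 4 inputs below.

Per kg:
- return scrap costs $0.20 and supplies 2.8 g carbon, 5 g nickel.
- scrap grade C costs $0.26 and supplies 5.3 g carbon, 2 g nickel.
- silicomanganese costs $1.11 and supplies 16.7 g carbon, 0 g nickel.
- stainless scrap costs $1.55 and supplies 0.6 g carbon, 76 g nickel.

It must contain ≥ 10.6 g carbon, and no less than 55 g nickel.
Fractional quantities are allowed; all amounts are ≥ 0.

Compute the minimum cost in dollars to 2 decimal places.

This is a linear program. Let x1 = kg of return scrap, x2 = kg of scrap grade C, x3 = kg of silicomanganese, x4 = kg of stainless scrap.
Minimize 0.2x1 + 0.26x2 + 1.11x3 + 1.55x4 with:
  2.8x1 + 5.3x2 + 16.7x3 + 0.6x4 ≥ 10.6   (carbon)
  5x1 + 2x2 + 76x4 ≥ 55   (nickel)
  x1, x2, x3, x4 ≥ 0.
The minimum-cost mix takes nothing from scrap grade C, silicomanganese — only return scrap, stainless scrap. The carbon and nickel requirements are met with equality.
So return scrap = 3.683 kg, stainless scrap = 0.4814 kg.
Hence cost = 0.2·3.683 + 1.55·0.4814 = $1.4828.

$1.48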